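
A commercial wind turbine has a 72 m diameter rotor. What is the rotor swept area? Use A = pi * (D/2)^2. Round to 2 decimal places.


Compute the rotor radius:
  r = D / 2 = 72 / 2 = 36.0 m
Calculate swept area:
  A = pi * r^2 = pi * 36.0^2
  A = 4071.50 m^2

4071.50


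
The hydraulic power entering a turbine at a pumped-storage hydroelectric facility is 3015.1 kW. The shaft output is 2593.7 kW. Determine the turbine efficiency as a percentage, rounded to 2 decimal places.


Turbine efficiency = (output power / input power) * 100
eta = (2593.7 / 3015.1) * 100
eta = 86.02%

86.02


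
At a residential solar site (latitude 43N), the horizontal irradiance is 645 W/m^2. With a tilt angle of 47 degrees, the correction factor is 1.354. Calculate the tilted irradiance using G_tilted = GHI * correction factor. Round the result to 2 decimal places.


Identify the given values:
  GHI = 645 W/m^2, tilt correction factor = 1.354
Apply the formula G_tilted = GHI * factor:
  G_tilted = 645 * 1.354
  G_tilted = 873.33 W/m^2

873.33


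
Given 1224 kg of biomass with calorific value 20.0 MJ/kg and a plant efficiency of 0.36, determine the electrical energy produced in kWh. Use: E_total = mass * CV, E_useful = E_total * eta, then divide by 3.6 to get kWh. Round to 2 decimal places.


Total energy = mass * CV = 1224 * 20.0 = 24480.0 MJ
Useful energy = total * eta = 24480.0 * 0.36 = 8812.8 MJ
Convert to kWh: 8812.8 / 3.6
Useful energy = 2448.00 kWh

2448.00


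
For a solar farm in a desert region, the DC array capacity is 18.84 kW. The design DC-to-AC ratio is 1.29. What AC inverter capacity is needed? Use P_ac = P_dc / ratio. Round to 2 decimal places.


The inverter AC capacity is determined by the DC/AC ratio.
Given: P_dc = 18.84 kW, DC/AC ratio = 1.29
P_ac = P_dc / ratio = 18.84 / 1.29
P_ac = 14.60 kW

14.60


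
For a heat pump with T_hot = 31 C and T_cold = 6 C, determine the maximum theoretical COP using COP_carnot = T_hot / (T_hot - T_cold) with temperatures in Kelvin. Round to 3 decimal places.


Convert to Kelvin:
  T_hot = 31 + 273.15 = 304.15 K
  T_cold = 6 + 273.15 = 279.15 K
Apply Carnot COP formula:
  COP = T_hot_K / (T_hot_K - T_cold_K) = 304.15 / 25.0
  COP = 12.166

12.166


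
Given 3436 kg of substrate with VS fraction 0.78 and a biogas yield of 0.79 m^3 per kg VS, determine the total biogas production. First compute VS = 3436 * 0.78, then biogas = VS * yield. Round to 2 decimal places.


Compute volatile solids:
  VS = mass * VS_fraction = 3436 * 0.78 = 2680.08 kg
Calculate biogas volume:
  Biogas = VS * specific_yield = 2680.08 * 0.79
  Biogas = 2117.26 m^3

2117.26


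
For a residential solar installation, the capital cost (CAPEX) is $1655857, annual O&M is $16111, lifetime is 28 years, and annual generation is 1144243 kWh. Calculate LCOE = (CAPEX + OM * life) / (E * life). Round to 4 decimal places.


Total cost = CAPEX + OM * lifetime = 1655857 + 16111 * 28 = 1655857 + 451108 = 2106965
Total generation = annual * lifetime = 1144243 * 28 = 32038804 kWh
LCOE = 2106965 / 32038804
LCOE = 0.0658 $/kWh

0.0658


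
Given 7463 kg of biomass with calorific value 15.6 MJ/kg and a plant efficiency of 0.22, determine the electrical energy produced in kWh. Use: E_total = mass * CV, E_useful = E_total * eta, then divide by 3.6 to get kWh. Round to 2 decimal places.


Total energy = mass * CV = 7463 * 15.6 = 116422.8 MJ
Useful energy = total * eta = 116422.8 * 0.22 = 25613.02 MJ
Convert to kWh: 25613.02 / 3.6
Useful energy = 7114.73 kWh

7114.73


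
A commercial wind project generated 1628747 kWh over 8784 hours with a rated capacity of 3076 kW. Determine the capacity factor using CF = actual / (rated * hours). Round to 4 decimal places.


Capacity factor = actual output / maximum possible output
Maximum possible = rated * hours = 3076 * 8784 = 27019584 kWh
CF = 1628747 / 27019584
CF = 0.0603

0.0603


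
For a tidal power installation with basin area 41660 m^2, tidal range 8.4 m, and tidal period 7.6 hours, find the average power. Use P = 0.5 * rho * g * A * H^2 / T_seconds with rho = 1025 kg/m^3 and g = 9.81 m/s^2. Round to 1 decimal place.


Convert period to seconds: T = 7.6 * 3600 = 27360.0 s
H^2 = 8.4^2 = 70.56
P = 0.5 * rho * g * A * H^2 / T
P = 0.5 * 1025 * 9.81 * 41660 * 70.56 / 27360.0
P = 540162.7 W

540162.7


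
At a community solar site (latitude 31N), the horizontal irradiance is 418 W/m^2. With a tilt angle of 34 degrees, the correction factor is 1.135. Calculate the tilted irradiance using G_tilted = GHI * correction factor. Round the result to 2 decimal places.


Identify the given values:
  GHI = 418 W/m^2, tilt correction factor = 1.135
Apply the formula G_tilted = GHI * factor:
  G_tilted = 418 * 1.135
  G_tilted = 474.43 W/m^2

474.43


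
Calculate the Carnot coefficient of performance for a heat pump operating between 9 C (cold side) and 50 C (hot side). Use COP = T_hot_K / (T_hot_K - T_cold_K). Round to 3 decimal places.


Convert to Kelvin:
  T_hot = 50 + 273.15 = 323.15 K
  T_cold = 9 + 273.15 = 282.15 K
Apply Carnot COP formula:
  COP = T_hot_K / (T_hot_K - T_cold_K) = 323.15 / 41.0
  COP = 7.882

7.882


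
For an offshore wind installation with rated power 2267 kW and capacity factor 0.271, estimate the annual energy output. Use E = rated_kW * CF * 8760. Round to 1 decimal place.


Annual energy = rated_kW * capacity_factor * hours_per_year
Given: P_rated = 2267 kW, CF = 0.271, hours = 8760
E = 2267 * 0.271 * 8760
E = 5381767.3 kWh

5381767.3


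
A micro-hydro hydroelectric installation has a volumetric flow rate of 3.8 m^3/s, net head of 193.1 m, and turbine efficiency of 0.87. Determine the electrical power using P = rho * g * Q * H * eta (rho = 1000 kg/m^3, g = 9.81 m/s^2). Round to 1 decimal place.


Apply the hydropower formula P = rho * g * Q * H * eta
rho * g = 1000 * 9.81 = 9810.0
P = 9810.0 * 3.8 * 193.1 * 0.87
P = 6262592.2 W

6262592.2


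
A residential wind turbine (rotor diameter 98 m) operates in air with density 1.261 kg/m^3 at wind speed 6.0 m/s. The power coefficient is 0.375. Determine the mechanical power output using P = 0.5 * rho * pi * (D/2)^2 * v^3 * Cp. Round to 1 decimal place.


Step 1 -- Compute swept area:
  A = pi * (D/2)^2 = pi * (98/2)^2 = 7542.96 m^2
Step 2 -- Apply wind power equation:
  P = 0.5 * rho * A * v^3 * Cp
  v^3 = 6.0^3 = 216.0
  P = 0.5 * 1.261 * 7542.96 * 216.0 * 0.375
  P = 385222.9 W

385222.9


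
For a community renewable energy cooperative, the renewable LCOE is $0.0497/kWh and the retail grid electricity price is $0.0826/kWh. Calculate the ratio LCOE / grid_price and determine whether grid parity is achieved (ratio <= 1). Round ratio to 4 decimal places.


Compare LCOE to grid price:
  LCOE = $0.0497/kWh, Grid price = $0.0826/kWh
  Ratio = LCOE / grid_price = 0.0497 / 0.0826 = 0.6017
  Grid parity achieved (ratio <= 1)? yes

0.6017


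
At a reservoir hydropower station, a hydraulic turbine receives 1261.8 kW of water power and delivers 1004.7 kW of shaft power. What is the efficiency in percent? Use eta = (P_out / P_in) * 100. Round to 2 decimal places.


Turbine efficiency = (output power / input power) * 100
eta = (1004.7 / 1261.8) * 100
eta = 79.62%

79.62


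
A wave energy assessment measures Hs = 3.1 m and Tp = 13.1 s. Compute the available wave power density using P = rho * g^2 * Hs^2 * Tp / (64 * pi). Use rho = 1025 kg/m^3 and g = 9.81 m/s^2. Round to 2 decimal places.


Apply wave power formula:
  g^2 = 9.81^2 = 96.2361
  Hs^2 = 3.1^2 = 9.61
  Numerator = rho * g^2 * Hs^2 * Tp = 1025 * 96.2361 * 9.61 * 13.1 = 12418140.34
  Denominator = 64 * pi = 201.0619
  P = 12418140.34 / 201.0619 = 61762.76 W/m

61762.76


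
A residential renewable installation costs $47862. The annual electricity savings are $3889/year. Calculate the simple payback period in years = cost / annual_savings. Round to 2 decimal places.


Simple payback period = initial cost / annual savings
Payback = 47862 / 3889
Payback = 12.31 years

12.31


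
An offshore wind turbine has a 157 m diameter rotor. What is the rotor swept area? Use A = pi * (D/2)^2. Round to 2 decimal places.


Compute the rotor radius:
  r = D / 2 = 157 / 2 = 78.5 m
Calculate swept area:
  A = pi * r^2 = pi * 78.5^2
  A = 19359.28 m^2

19359.28


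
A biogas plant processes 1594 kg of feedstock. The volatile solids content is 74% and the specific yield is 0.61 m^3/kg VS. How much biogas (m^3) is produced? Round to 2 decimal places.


Compute volatile solids:
  VS = mass * VS_fraction = 1594 * 0.74 = 1179.56 kg
Calculate biogas volume:
  Biogas = VS * specific_yield = 1179.56 * 0.61
  Biogas = 719.53 m^3

719.53


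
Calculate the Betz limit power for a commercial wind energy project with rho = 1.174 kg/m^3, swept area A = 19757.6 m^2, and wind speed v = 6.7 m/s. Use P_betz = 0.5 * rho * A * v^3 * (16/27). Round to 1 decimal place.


The Betz coefficient Cp_max = 16/27 = 0.5926
v^3 = 6.7^3 = 300.763
P_betz = 0.5 * rho * A * v^3 * Cp_max
P_betz = 0.5 * 1.174 * 19757.6 * 300.763 * 0.5926
P_betz = 2067059.2 W

2067059.2


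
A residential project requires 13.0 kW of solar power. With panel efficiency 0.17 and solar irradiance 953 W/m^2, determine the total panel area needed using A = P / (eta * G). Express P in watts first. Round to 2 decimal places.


Convert target power to watts: P = 13.0 * 1000 = 13000.0 W
Compute denominator: eta * G = 0.17 * 953 = 162.01
Required area A = P / (eta * G) = 13000.0 / 162.01
A = 80.24 m^2

80.24


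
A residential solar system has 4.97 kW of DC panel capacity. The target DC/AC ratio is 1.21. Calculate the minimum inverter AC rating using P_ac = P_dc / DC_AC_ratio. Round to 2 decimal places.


The inverter AC capacity is determined by the DC/AC ratio.
Given: P_dc = 4.97 kW, DC/AC ratio = 1.21
P_ac = P_dc / ratio = 4.97 / 1.21
P_ac = 4.11 kW

4.11


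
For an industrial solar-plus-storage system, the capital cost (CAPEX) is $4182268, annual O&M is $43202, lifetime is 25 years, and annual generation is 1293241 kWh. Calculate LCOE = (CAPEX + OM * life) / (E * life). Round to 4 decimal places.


Total cost = CAPEX + OM * lifetime = 4182268 + 43202 * 25 = 4182268 + 1080050 = 5262318
Total generation = annual * lifetime = 1293241 * 25 = 32331025 kWh
LCOE = 5262318 / 32331025
LCOE = 0.1628 $/kWh

0.1628


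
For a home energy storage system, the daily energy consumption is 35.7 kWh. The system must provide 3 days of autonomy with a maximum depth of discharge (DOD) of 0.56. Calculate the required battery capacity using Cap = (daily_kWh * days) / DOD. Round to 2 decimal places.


Total energy needed = daily * days = 35.7 * 3 = 107.1 kWh
Account for depth of discharge:
  Cap = total_energy / DOD = 107.1 / 0.56
  Cap = 191.25 kWh

191.25


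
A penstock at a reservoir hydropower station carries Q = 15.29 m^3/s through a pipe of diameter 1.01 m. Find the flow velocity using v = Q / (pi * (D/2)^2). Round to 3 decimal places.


Compute pipe cross-sectional area:
  A = pi * (D/2)^2 = pi * (1.01/2)^2 = 0.8012 m^2
Calculate velocity:
  v = Q / A = 15.29 / 0.8012
  v = 19.084 m/s

19.084


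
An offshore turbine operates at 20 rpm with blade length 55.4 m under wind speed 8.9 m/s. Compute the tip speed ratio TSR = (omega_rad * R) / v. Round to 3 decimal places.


Convert rotational speed to rad/s:
  omega = 20 * 2 * pi / 60 = 2.0944 rad/s
Compute tip speed:
  v_tip = omega * R = 2.0944 * 55.4 = 116.029 m/s
Tip speed ratio:
  TSR = v_tip / v_wind = 116.029 / 8.9 = 13.037

13.037


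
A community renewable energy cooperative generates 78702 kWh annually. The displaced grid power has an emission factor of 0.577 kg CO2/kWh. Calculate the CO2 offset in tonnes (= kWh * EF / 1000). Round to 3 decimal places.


CO2 offset in kg = generation * emission_factor
CO2 offset = 78702 * 0.577 = 45411.05 kg
Convert to tonnes:
  CO2 offset = 45411.05 / 1000 = 45.411 tonnes

45.411


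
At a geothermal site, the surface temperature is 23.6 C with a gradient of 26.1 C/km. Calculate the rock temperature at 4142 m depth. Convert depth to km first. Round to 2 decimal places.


Convert depth to km: 4142 / 1000 = 4.142 km
Temperature increase = gradient * depth_km = 26.1 * 4.142 = 108.11 C
Temperature at depth = T_surface + delta_T = 23.6 + 108.11
T = 131.71 C

131.71


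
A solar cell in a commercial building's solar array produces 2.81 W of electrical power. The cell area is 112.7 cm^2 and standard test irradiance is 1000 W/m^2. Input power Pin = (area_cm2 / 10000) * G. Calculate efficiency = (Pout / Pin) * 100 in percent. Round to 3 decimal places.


First compute the input power:
  Pin = area_cm2 / 10000 * G = 112.7 / 10000 * 1000 = 11.27 W
Then compute efficiency:
  Efficiency = (Pout / Pin) * 100 = (2.81 / 11.27) * 100
  Efficiency = 24.933%

24.933


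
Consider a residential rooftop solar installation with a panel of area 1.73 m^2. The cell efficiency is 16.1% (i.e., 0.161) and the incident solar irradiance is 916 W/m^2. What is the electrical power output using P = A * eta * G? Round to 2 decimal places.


Use the solar power formula P = A * eta * G.
Given: A = 1.73 m^2, eta = 0.161, G = 916 W/m^2
P = 1.73 * 0.161 * 916
P = 255.13 W

255.13


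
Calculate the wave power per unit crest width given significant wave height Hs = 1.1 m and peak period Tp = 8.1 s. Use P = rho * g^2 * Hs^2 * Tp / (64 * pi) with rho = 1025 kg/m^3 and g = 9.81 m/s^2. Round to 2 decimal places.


Apply wave power formula:
  g^2 = 9.81^2 = 96.2361
  Hs^2 = 1.1^2 = 1.21
  Numerator = rho * g^2 * Hs^2 * Tp = 1025 * 96.2361 * 1.21 * 8.1 = 966790.27
  Denominator = 64 * pi = 201.0619
  P = 966790.27 / 201.0619 = 4808.42 W/m

4808.42


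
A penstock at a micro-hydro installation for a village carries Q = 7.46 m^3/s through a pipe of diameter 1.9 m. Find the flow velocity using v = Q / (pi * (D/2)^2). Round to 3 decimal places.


Compute pipe cross-sectional area:
  A = pi * (D/2)^2 = pi * (1.9/2)^2 = 2.8353 m^2
Calculate velocity:
  v = Q / A = 7.46 / 2.8353
  v = 2.631 m/s

2.631


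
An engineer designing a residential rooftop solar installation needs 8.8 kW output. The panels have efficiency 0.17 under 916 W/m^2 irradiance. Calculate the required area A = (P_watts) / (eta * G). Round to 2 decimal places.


Convert target power to watts: P = 8.8 * 1000 = 8800.0 W
Compute denominator: eta * G = 0.17 * 916 = 155.72
Required area A = P / (eta * G) = 8800.0 / 155.72
A = 56.51 m^2

56.51


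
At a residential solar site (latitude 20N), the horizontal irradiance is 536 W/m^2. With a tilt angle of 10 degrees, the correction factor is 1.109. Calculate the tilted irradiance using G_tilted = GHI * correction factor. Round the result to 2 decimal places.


Identify the given values:
  GHI = 536 W/m^2, tilt correction factor = 1.109
Apply the formula G_tilted = GHI * factor:
  G_tilted = 536 * 1.109
  G_tilted = 594.42 W/m^2

594.42


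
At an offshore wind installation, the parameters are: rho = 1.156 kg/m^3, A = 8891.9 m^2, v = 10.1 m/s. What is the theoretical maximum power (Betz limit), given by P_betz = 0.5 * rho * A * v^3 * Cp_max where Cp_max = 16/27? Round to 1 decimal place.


The Betz coefficient Cp_max = 16/27 = 0.5926
v^3 = 10.1^3 = 1030.301
P_betz = 0.5 * rho * A * v^3 * Cp_max
P_betz = 0.5 * 1.156 * 8891.9 * 1030.301 * 0.5926
P_betz = 3137926.4 W

3137926.4


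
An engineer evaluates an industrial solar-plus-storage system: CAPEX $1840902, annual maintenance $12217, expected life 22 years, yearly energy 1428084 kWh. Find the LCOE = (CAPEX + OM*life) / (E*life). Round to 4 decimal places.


Total cost = CAPEX + OM * lifetime = 1840902 + 12217 * 22 = 1840902 + 268774 = 2109676
Total generation = annual * lifetime = 1428084 * 22 = 31417848 kWh
LCOE = 2109676 / 31417848
LCOE = 0.0671 $/kWh

0.0671


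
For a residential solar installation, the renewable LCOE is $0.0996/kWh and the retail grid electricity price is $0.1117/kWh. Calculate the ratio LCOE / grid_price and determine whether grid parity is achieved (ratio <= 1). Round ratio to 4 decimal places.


Compare LCOE to grid price:
  LCOE = $0.0996/kWh, Grid price = $0.1117/kWh
  Ratio = LCOE / grid_price = 0.0996 / 0.1117 = 0.8917
  Grid parity achieved (ratio <= 1)? yes

0.8917


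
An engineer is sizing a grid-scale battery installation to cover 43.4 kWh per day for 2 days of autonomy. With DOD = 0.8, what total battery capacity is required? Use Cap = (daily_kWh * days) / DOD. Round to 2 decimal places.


Total energy needed = daily * days = 43.4 * 2 = 86.8 kWh
Account for depth of discharge:
  Cap = total_energy / DOD = 86.8 / 0.8
  Cap = 108.50 kWh

108.50


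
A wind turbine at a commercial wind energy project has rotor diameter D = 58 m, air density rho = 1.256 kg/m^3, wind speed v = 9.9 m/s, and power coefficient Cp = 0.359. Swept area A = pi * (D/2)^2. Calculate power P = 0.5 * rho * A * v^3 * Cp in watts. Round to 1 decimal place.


Step 1 -- Compute swept area:
  A = pi * (D/2)^2 = pi * (58/2)^2 = 2642.08 m^2
Step 2 -- Apply wind power equation:
  P = 0.5 * rho * A * v^3 * Cp
  v^3 = 9.9^3 = 970.299
  P = 0.5 * 1.256 * 2642.08 * 970.299 * 0.359
  P = 577970.3 W

577970.3


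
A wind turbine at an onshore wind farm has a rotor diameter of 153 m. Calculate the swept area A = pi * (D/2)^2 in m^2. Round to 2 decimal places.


Compute the rotor radius:
  r = D / 2 = 153 / 2 = 76.5 m
Calculate swept area:
  A = pi * r^2 = pi * 76.5^2
  A = 18385.39 m^2

18385.39


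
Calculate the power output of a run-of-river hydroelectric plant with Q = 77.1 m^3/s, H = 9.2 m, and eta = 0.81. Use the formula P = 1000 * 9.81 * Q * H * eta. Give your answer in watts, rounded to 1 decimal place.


Apply the hydropower formula P = rho * g * Q * H * eta
rho * g = 1000 * 9.81 = 9810.0
P = 9810.0 * 77.1 * 9.2 * 0.81
P = 5636327.7 W

5636327.7


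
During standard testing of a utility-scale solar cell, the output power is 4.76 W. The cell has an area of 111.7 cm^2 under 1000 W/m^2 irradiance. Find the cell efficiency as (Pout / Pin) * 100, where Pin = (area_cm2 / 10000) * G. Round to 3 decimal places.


First compute the input power:
  Pin = area_cm2 / 10000 * G = 111.7 / 10000 * 1000 = 11.17 W
Then compute efficiency:
  Efficiency = (Pout / Pin) * 100 = (4.76 / 11.17) * 100
  Efficiency = 42.614%

42.614


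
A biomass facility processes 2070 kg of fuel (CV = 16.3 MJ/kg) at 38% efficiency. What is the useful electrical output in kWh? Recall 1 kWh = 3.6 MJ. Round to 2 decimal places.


Total energy = mass * CV = 2070 * 16.3 = 33741.0 MJ
Useful energy = total * eta = 33741.0 * 0.38 = 12821.58 MJ
Convert to kWh: 12821.58 / 3.6
Useful energy = 3561.55 kWh

3561.55


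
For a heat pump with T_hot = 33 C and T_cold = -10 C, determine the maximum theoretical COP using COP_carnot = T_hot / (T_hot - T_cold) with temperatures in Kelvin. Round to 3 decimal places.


Convert to Kelvin:
  T_hot = 33 + 273.15 = 306.15 K
  T_cold = -10 + 273.15 = 263.15 K
Apply Carnot COP formula:
  COP = T_hot_K / (T_hot_K - T_cold_K) = 306.15 / 43.0
  COP = 7.120

7.120


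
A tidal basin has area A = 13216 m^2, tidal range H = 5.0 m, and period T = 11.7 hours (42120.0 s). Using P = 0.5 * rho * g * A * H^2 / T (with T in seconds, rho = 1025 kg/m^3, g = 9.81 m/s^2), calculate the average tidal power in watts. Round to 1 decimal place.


Convert period to seconds: T = 11.7 * 3600 = 42120.0 s
H^2 = 5.0^2 = 25.0
P = 0.5 * rho * g * A * H^2 / T
P = 0.5 * 1025 * 9.81 * 13216 * 25.0 / 42120.0
P = 39438.0 W

39438.0


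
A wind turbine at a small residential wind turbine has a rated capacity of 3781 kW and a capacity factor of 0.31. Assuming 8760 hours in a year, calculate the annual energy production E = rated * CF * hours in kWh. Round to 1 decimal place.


Annual energy = rated_kW * capacity_factor * hours_per_year
Given: P_rated = 3781 kW, CF = 0.31, hours = 8760
E = 3781 * 0.31 * 8760
E = 10267683.6 kWh

10267683.6


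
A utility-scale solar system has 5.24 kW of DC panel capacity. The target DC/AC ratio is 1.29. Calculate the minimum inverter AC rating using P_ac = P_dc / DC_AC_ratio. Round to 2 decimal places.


The inverter AC capacity is determined by the DC/AC ratio.
Given: P_dc = 5.24 kW, DC/AC ratio = 1.29
P_ac = P_dc / ratio = 5.24 / 1.29
P_ac = 4.06 kW

4.06


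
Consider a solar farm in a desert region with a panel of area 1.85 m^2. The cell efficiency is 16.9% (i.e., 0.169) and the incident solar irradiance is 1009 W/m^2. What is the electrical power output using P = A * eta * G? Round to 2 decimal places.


Use the solar power formula P = A * eta * G.
Given: A = 1.85 m^2, eta = 0.169, G = 1009 W/m^2
P = 1.85 * 0.169 * 1009
P = 315.46 W

315.46


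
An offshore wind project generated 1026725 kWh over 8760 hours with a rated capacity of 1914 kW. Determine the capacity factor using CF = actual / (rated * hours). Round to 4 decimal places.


Capacity factor = actual output / maximum possible output
Maximum possible = rated * hours = 1914 * 8760 = 16766640 kWh
CF = 1026725 / 16766640
CF = 0.0612

0.0612


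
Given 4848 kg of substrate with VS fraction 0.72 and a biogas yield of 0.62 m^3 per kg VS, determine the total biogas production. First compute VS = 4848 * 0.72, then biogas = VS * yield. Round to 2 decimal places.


Compute volatile solids:
  VS = mass * VS_fraction = 4848 * 0.72 = 3490.56 kg
Calculate biogas volume:
  Biogas = VS * specific_yield = 3490.56 * 0.62
  Biogas = 2164.15 m^3

2164.15


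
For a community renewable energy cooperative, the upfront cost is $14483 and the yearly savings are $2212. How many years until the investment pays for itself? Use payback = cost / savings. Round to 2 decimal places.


Simple payback period = initial cost / annual savings
Payback = 14483 / 2212
Payback = 6.55 years

6.55


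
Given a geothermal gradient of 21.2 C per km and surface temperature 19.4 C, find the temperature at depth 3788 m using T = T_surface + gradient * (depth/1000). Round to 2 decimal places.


Convert depth to km: 3788 / 1000 = 3.788 km
Temperature increase = gradient * depth_km = 21.2 * 3.788 = 80.31 C
Temperature at depth = T_surface + delta_T = 19.4 + 80.31
T = 99.71 C

99.71


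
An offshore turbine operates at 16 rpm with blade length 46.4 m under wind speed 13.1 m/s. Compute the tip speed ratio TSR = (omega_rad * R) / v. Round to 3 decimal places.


Convert rotational speed to rad/s:
  omega = 16 * 2 * pi / 60 = 1.6755 rad/s
Compute tip speed:
  v_tip = omega * R = 1.6755 * 46.4 = 77.744 m/s
Tip speed ratio:
  TSR = v_tip / v_wind = 77.744 / 13.1 = 5.935

5.935


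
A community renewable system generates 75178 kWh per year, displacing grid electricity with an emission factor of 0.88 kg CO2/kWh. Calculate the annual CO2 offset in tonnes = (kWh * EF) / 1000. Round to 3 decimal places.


CO2 offset in kg = generation * emission_factor
CO2 offset = 75178 * 0.88 = 66156.64 kg
Convert to tonnes:
  CO2 offset = 66156.64 / 1000 = 66.157 tonnes

66.157


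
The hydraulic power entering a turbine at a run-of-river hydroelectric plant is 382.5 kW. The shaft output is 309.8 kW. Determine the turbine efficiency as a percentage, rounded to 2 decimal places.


Turbine efficiency = (output power / input power) * 100
eta = (309.8 / 382.5) * 100
eta = 80.99%

80.99


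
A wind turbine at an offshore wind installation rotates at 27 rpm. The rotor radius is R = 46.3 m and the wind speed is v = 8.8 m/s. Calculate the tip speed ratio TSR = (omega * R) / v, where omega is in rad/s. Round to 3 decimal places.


Convert rotational speed to rad/s:
  omega = 27 * 2 * pi / 60 = 2.8274 rad/s
Compute tip speed:
  v_tip = omega * R = 2.8274 * 46.3 = 130.91 m/s
Tip speed ratio:
  TSR = v_tip / v_wind = 130.91 / 8.8 = 14.876

14.876


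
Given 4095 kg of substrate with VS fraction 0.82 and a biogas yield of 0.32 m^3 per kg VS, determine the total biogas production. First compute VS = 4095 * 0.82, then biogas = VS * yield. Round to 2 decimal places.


Compute volatile solids:
  VS = mass * VS_fraction = 4095 * 0.82 = 3357.9 kg
Calculate biogas volume:
  Biogas = VS * specific_yield = 3357.9 * 0.32
  Biogas = 1074.53 m^3

1074.53


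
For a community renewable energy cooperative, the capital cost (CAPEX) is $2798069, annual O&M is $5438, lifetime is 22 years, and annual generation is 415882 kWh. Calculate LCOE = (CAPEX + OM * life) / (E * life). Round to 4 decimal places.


Total cost = CAPEX + OM * lifetime = 2798069 + 5438 * 22 = 2798069 + 119636 = 2917705
Total generation = annual * lifetime = 415882 * 22 = 9149404 kWh
LCOE = 2917705 / 9149404
LCOE = 0.3189 $/kWh

0.3189


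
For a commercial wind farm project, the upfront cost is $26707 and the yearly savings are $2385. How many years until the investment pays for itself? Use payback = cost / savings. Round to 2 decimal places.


Simple payback period = initial cost / annual savings
Payback = 26707 / 2385
Payback = 11.20 years

11.20


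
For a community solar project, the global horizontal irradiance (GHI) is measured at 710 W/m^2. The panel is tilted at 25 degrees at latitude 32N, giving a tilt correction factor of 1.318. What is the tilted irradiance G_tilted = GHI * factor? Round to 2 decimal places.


Identify the given values:
  GHI = 710 W/m^2, tilt correction factor = 1.318
Apply the formula G_tilted = GHI * factor:
  G_tilted = 710 * 1.318
  G_tilted = 935.78 W/m^2

935.78


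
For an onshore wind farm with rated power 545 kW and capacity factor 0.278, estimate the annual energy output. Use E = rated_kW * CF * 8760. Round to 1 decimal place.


Annual energy = rated_kW * capacity_factor * hours_per_year
Given: P_rated = 545 kW, CF = 0.278, hours = 8760
E = 545 * 0.278 * 8760
E = 1327227.6 kWh

1327227.6


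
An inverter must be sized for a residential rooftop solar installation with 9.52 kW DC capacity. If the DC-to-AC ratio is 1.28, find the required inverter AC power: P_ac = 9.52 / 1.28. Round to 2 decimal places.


The inverter AC capacity is determined by the DC/AC ratio.
Given: P_dc = 9.52 kW, DC/AC ratio = 1.28
P_ac = P_dc / ratio = 9.52 / 1.28
P_ac = 7.44 kW

7.44


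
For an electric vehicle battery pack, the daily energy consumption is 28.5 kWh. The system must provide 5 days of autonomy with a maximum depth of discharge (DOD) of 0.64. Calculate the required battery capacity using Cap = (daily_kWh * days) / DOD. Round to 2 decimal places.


Total energy needed = daily * days = 28.5 * 5 = 142.5 kWh
Account for depth of discharge:
  Cap = total_energy / DOD = 142.5 / 0.64
  Cap = 222.66 kWh

222.66


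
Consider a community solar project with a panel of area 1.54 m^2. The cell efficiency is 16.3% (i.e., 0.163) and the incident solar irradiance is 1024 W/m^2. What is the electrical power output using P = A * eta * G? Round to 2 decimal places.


Use the solar power formula P = A * eta * G.
Given: A = 1.54 m^2, eta = 0.163, G = 1024 W/m^2
P = 1.54 * 0.163 * 1024
P = 257.04 W

257.04


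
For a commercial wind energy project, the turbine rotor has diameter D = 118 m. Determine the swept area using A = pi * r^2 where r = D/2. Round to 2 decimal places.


Compute the rotor radius:
  r = D / 2 = 118 / 2 = 59.0 m
Calculate swept area:
  A = pi * r^2 = pi * 59.0^2
  A = 10935.88 m^2

10935.88


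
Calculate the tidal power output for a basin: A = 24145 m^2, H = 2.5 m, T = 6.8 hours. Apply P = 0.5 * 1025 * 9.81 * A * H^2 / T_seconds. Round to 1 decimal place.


Convert period to seconds: T = 6.8 * 3600 = 24480.0 s
H^2 = 2.5^2 = 6.25
P = 0.5 * rho * g * A * H^2 / T
P = 0.5 * 1025 * 9.81 * 24145 * 6.25 / 24480.0
P = 30992.6 W

30992.6


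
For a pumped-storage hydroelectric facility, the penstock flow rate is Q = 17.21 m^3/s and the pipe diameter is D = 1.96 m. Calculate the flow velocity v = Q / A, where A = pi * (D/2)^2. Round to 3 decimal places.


Compute pipe cross-sectional area:
  A = pi * (D/2)^2 = pi * (1.96/2)^2 = 3.0172 m^2
Calculate velocity:
  v = Q / A = 17.21 / 3.0172
  v = 5.704 m/s

5.704


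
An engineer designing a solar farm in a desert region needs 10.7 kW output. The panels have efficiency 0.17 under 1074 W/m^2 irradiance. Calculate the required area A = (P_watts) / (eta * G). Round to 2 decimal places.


Convert target power to watts: P = 10.7 * 1000 = 10700.0 W
Compute denominator: eta * G = 0.17 * 1074 = 182.58
Required area A = P / (eta * G) = 10700.0 / 182.58
A = 58.60 m^2

58.60


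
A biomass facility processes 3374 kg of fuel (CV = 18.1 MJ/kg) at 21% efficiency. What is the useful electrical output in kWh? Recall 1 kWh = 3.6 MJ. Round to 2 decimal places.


Total energy = mass * CV = 3374 * 18.1 = 61069.4 MJ
Useful energy = total * eta = 61069.4 * 0.21 = 12824.57 MJ
Convert to kWh: 12824.57 / 3.6
Useful energy = 3562.38 kWh

3562.38


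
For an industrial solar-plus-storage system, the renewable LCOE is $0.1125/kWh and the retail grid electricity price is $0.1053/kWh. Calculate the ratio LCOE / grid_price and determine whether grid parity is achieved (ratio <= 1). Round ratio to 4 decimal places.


Compare LCOE to grid price:
  LCOE = $0.1125/kWh, Grid price = $0.1053/kWh
  Ratio = LCOE / grid_price = 0.1125 / 0.1053 = 1.0684
  Grid parity achieved (ratio <= 1)? no

1.0684


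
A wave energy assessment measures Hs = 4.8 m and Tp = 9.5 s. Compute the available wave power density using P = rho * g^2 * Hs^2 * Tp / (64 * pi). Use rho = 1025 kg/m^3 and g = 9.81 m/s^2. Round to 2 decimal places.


Apply wave power formula:
  g^2 = 9.81^2 = 96.2361
  Hs^2 = 4.8^2 = 23.04
  Numerator = rho * g^2 * Hs^2 * Tp = 1025 * 96.2361 * 23.04 * 9.5 = 21590761.51
  Denominator = 64 * pi = 201.0619
  P = 21590761.51 / 201.0619 = 107383.64 W/m

107383.64


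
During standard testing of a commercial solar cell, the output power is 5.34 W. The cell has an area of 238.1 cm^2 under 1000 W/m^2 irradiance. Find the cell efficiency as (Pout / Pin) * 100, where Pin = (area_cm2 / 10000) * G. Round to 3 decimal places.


First compute the input power:
  Pin = area_cm2 / 10000 * G = 238.1 / 10000 * 1000 = 23.81 W
Then compute efficiency:
  Efficiency = (Pout / Pin) * 100 = (5.34 / 23.81) * 100
  Efficiency = 22.428%

22.428


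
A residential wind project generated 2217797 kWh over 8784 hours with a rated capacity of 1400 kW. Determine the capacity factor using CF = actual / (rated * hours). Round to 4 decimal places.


Capacity factor = actual output / maximum possible output
Maximum possible = rated * hours = 1400 * 8784 = 12297600 kWh
CF = 2217797 / 12297600
CF = 0.1803

0.1803


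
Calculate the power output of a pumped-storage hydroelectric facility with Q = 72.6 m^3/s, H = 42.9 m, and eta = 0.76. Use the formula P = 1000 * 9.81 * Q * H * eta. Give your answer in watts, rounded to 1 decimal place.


Apply the hydropower formula P = rho * g * Q * H * eta
rho * g = 1000 * 9.81 = 9810.0
P = 9810.0 * 72.6 * 42.9 * 0.76
P = 23220764.4 W

23220764.4


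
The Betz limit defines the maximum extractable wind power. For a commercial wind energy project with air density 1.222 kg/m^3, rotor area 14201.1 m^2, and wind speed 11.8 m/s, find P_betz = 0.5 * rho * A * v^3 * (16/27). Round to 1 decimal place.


The Betz coefficient Cp_max = 16/27 = 0.5926
v^3 = 11.8^3 = 1643.032
P_betz = 0.5 * rho * A * v^3 * Cp_max
P_betz = 0.5 * 1.222 * 14201.1 * 1643.032 * 0.5926
P_betz = 8448224.3 W

8448224.3


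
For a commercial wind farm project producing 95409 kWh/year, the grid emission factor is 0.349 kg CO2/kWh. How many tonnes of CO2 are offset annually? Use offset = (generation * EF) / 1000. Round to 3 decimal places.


CO2 offset in kg = generation * emission_factor
CO2 offset = 95409 * 0.349 = 33297.74 kg
Convert to tonnes:
  CO2 offset = 33297.74 / 1000 = 33.298 tonnes

33.298


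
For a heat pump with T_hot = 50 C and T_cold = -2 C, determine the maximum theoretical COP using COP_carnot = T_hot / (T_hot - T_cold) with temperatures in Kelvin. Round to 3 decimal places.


Convert to Kelvin:
  T_hot = 50 + 273.15 = 323.15 K
  T_cold = -2 + 273.15 = 271.15 K
Apply Carnot COP formula:
  COP = T_hot_K / (T_hot_K - T_cold_K) = 323.15 / 52.0
  COP = 6.214

6.214


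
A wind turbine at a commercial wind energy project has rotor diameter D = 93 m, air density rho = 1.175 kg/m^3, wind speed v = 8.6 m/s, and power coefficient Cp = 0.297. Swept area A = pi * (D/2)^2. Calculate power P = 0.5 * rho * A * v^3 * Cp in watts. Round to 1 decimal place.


Step 1 -- Compute swept area:
  A = pi * (D/2)^2 = pi * (93/2)^2 = 6792.91 m^2
Step 2 -- Apply wind power equation:
  P = 0.5 * rho * A * v^3 * Cp
  v^3 = 8.6^3 = 636.056
  P = 0.5 * 1.175 * 6792.91 * 636.056 * 0.297
  P = 753903.0 W

753903.0


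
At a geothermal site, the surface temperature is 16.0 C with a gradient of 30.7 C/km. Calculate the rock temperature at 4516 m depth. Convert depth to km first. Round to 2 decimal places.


Convert depth to km: 4516 / 1000 = 4.516 km
Temperature increase = gradient * depth_km = 30.7 * 4.516 = 138.64 C
Temperature at depth = T_surface + delta_T = 16.0 + 138.64
T = 154.64 C

154.64


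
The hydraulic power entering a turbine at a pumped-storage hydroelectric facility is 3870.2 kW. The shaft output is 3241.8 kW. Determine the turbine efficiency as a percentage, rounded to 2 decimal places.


Turbine efficiency = (output power / input power) * 100
eta = (3241.8 / 3870.2) * 100
eta = 83.76%

83.76


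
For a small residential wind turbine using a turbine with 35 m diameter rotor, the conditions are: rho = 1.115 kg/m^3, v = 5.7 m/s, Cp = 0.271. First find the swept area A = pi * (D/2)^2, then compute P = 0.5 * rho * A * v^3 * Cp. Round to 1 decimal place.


Step 1 -- Compute swept area:
  A = pi * (D/2)^2 = pi * (35/2)^2 = 962.11 m^2
Step 2 -- Apply wind power equation:
  P = 0.5 * rho * A * v^3 * Cp
  v^3 = 5.7^3 = 185.193
  P = 0.5 * 1.115 * 962.11 * 185.193 * 0.271
  P = 26919.4 W

26919.4


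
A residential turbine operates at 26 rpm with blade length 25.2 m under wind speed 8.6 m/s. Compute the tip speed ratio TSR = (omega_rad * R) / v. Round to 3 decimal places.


Convert rotational speed to rad/s:
  omega = 26 * 2 * pi / 60 = 2.7227 rad/s
Compute tip speed:
  v_tip = omega * R = 2.7227 * 25.2 = 68.612 m/s
Tip speed ratio:
  TSR = v_tip / v_wind = 68.612 / 8.6 = 7.978

7.978


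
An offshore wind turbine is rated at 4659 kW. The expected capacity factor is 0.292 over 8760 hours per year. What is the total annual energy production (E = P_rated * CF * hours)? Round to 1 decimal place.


Annual energy = rated_kW * capacity_factor * hours_per_year
Given: P_rated = 4659 kW, CF = 0.292, hours = 8760
E = 4659 * 0.292 * 8760
E = 11917349.3 kWh

11917349.3


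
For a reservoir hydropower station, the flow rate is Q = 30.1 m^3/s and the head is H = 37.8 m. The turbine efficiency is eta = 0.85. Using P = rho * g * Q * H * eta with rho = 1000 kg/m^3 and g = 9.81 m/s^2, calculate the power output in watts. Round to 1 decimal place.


Apply the hydropower formula P = rho * g * Q * H * eta
rho * g = 1000 * 9.81 = 9810.0
P = 9810.0 * 30.1 * 37.8 * 0.85
P = 9487378.5 W

9487378.5


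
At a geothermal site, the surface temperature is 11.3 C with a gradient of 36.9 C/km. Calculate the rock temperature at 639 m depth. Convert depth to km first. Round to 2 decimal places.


Convert depth to km: 639 / 1000 = 0.639 km
Temperature increase = gradient * depth_km = 36.9 * 0.639 = 23.58 C
Temperature at depth = T_surface + delta_T = 11.3 + 23.58
T = 34.88 C

34.88


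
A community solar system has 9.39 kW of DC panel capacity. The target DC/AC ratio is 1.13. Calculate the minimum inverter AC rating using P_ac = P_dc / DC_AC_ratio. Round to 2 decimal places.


The inverter AC capacity is determined by the DC/AC ratio.
Given: P_dc = 9.39 kW, DC/AC ratio = 1.13
P_ac = P_dc / ratio = 9.39 / 1.13
P_ac = 8.31 kW

8.31


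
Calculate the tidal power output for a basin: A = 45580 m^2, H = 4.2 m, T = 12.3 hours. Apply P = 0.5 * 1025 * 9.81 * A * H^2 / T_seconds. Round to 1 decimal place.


Convert period to seconds: T = 12.3 * 3600 = 44280.0 s
H^2 = 4.2^2 = 17.64
P = 0.5 * rho * g * A * H^2 / T
P = 0.5 * 1025 * 9.81 * 45580 * 17.64 / 44280.0
P = 91291.0 W

91291.0


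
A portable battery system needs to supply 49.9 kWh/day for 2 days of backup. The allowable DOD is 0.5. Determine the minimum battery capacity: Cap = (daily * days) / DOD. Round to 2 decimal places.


Total energy needed = daily * days = 49.9 * 2 = 99.8 kWh
Account for depth of discharge:
  Cap = total_energy / DOD = 99.8 / 0.5
  Cap = 199.60 kWh

199.60


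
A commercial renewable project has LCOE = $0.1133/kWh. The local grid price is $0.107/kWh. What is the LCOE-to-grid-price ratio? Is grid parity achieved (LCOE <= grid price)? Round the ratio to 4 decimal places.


Compare LCOE to grid price:
  LCOE = $0.1133/kWh, Grid price = $0.107/kWh
  Ratio = LCOE / grid_price = 0.1133 / 0.107 = 1.0589
  Grid parity achieved (ratio <= 1)? no

1.0589


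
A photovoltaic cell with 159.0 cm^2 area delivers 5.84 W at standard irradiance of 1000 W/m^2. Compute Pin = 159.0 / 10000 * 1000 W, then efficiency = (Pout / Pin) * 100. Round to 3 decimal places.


First compute the input power:
  Pin = area_cm2 / 10000 * G = 159.0 / 10000 * 1000 = 15.9 W
Then compute efficiency:
  Efficiency = (Pout / Pin) * 100 = (5.84 / 15.9) * 100
  Efficiency = 36.730%

36.730


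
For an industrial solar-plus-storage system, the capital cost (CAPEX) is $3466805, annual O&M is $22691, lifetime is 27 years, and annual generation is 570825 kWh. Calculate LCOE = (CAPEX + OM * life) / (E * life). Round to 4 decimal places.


Total cost = CAPEX + OM * lifetime = 3466805 + 22691 * 27 = 3466805 + 612657 = 4079462
Total generation = annual * lifetime = 570825 * 27 = 15412275 kWh
LCOE = 4079462 / 15412275
LCOE = 0.2647 $/kWh

0.2647


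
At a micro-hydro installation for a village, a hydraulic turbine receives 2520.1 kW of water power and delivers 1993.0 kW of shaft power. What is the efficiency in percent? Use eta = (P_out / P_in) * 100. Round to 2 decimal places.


Turbine efficiency = (output power / input power) * 100
eta = (1993.0 / 2520.1) * 100
eta = 79.08%

79.08


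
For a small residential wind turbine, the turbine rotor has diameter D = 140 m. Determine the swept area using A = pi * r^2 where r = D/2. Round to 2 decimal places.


Compute the rotor radius:
  r = D / 2 = 140 / 2 = 70.0 m
Calculate swept area:
  A = pi * r^2 = pi * 70.0^2
  A = 15393.80 m^2

15393.80


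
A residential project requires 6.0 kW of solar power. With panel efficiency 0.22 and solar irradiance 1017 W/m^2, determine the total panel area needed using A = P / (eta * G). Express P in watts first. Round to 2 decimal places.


Convert target power to watts: P = 6.0 * 1000 = 6000.0 W
Compute denominator: eta * G = 0.22 * 1017 = 223.74
Required area A = P / (eta * G) = 6000.0 / 223.74
A = 26.82 m^2

26.82


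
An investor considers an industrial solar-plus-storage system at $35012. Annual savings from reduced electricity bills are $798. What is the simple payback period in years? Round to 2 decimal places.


Simple payback period = initial cost / annual savings
Payback = 35012 / 798
Payback = 43.87 years

43.87


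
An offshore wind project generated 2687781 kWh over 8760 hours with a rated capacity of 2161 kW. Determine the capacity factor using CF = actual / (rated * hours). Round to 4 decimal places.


Capacity factor = actual output / maximum possible output
Maximum possible = rated * hours = 2161 * 8760 = 18930360 kWh
CF = 2687781 / 18930360
CF = 0.1420

0.1420


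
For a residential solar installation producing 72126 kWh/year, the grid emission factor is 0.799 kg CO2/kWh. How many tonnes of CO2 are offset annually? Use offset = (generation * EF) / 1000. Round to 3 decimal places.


CO2 offset in kg = generation * emission_factor
CO2 offset = 72126 * 0.799 = 57628.67 kg
Convert to tonnes:
  CO2 offset = 57628.67 / 1000 = 57.629 tonnes

57.629
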